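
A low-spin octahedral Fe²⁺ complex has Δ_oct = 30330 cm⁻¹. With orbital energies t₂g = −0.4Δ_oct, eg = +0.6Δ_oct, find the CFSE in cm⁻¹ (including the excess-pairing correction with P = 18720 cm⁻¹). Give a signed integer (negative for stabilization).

-35352

Group 8 minus oxidation state +2 gives a d⁶ configuration for Fe²⁺.
The d⁶ electrons fill as t₂g⁶ eg⁰.
CFSE(orbital) = 6×(-0.4Δ_oct) + 0×(0.6Δ_oct) = -2.4Δ_oct; with Δ_oct = 30330 cm⁻¹ that is -72792 cm⁻¹.
High-spin d⁶ would be t₂g⁴ eg² with 1 pair; low-spin has 3, so 2 excess pairs cost +2P = +37440 cm⁻¹.
Overall CFSE = -72792 + 37440 = -35352 cm⁻¹.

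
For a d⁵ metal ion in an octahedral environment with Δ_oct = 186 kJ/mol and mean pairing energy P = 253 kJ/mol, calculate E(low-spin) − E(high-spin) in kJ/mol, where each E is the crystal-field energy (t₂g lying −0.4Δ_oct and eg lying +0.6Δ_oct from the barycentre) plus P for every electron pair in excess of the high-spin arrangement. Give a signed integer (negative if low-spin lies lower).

134

High-spin: t₂g³ eg², CFSE = 0.0Δ_oct = 0 kJ/mol.
Low-spin: t₂g⁵ eg⁰, orbital CFSE = -2.0Δ_oct = -372 kJ/mol; plus 2 excess pairs × P = +506 kJ/mol; total 134 kJ/mol.
E(LS) − E(HS) = 134 − (0) = 134 kJ/mol.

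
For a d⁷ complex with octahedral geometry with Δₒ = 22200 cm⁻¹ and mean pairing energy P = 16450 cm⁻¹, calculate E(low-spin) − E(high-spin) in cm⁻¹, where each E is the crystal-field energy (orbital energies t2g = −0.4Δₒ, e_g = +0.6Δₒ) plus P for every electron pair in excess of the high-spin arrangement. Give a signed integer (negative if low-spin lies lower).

High-spin: t2g^5 e_g^2, CFSE = -0.8Δₒ = -17760 cm⁻¹.
For low-spin the configuration is t2g^6 e_g^1: orbital energy -1.8 × 22200 = -39960 cm⁻¹, and 1 additional pair relative to high-spin adds 16450 cm⁻¹, giving -23510 cm⁻¹.
Thus E(LS) − E(HS) = -5750 cm⁻¹.

-5750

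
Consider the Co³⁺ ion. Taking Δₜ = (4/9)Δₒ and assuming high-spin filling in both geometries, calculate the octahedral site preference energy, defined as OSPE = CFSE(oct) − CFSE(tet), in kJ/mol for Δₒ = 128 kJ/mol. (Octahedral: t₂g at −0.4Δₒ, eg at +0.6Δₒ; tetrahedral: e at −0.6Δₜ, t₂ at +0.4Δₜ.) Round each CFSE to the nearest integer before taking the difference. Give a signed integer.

Co is in group 9, so Co³⁺ is d⁶ (9 − 3 = 6).
Octahedral high-spin t₂g⁴ eg²: CFSE = -0.4 × 128 = -51 kJ/mol.
Tetrahedral e³ t₂³ gives -0.6Δₜ = -0.6 × (4/9) × 128 = -34 kJ/mol.
Subtracting, OSPE = -51 − (-34) = -17 kJ/mol.

-17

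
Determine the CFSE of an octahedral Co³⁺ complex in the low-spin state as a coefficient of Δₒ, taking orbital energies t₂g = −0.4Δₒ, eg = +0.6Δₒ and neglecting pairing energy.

-2.4 Δₒ

Co is in group 9, so Co³⁺ is d⁶ (9 − 3 = 6).
Configuration: t₂g⁶ eg⁰.
CFSE = 6(-0.4Δₒ) + 0(0.6Δₒ) = -2.4Δₒ + 0.0Δₒ = -2.4Δₒ.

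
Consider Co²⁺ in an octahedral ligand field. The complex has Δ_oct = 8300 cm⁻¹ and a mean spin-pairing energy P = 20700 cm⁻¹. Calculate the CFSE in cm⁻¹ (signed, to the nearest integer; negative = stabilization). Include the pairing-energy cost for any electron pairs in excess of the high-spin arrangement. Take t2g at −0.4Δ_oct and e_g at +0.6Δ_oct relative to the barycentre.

Co²⁺: group 9, so d-count = 9 − 2 = 7.
Here Δ_oct < P (8300 < 20700), so the high-spin state is favoured.
Configuration: t2g^5 e_g^2.
Orbital CFSE = -0.8Δ_oct = -0.8 × 8300 = -6640 cm⁻¹.
High-spin has no excess pairs, so no pairing correction applies.

-6640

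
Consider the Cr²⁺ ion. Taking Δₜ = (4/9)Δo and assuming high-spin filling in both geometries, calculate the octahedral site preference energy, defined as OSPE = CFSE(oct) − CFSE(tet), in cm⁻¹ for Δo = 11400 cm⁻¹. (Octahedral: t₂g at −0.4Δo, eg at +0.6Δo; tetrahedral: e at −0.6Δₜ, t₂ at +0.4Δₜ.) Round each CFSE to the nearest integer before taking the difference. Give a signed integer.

-4813

Cr is in group 6, so Cr²⁺ is d⁴ (6 − 2 = 4).
Octahedral high-spin t₂g³ eg¹: CFSE = -0.6 × 11400 = -6840 cm⁻¹.
Tetrahedral e² t₂² gives -0.4Δₜ = -0.4 × (4/9) × 11400 = -2027 cm⁻¹.
OSPE = -6840 − (-2027) = -4813 cm⁻¹.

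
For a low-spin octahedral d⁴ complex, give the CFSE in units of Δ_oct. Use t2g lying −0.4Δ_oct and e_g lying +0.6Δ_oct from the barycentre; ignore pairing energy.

Configuration: t2g^4 e_g^0.
CFSE = 4(-0.4Δ_oct) + 0(0.6Δ_oct) = -1.6Δ_oct + 0.0Δ_oct = -1.6Δ_oct.

-1.6 Δ_oct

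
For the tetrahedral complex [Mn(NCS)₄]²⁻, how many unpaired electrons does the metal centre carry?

5

Each NCS⁻ contributes -1; 4 × (-1) = -4. With overall charge -2, Mn is in the +2 oxidation state.
Mn sits in group 7; removing 2 electrons leaves Mn²⁺ with 7 − 2 = 5 d electrons.
With tetrahedral geometry the complex is necessarily high-spin.
Configuration: e² t₂³, giving 5 unpaired electrons.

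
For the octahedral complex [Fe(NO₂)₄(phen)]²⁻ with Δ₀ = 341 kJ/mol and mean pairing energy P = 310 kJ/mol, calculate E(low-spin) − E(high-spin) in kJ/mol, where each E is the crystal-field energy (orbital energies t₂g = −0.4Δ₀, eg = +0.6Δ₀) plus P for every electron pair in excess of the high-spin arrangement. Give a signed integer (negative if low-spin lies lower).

-62

Ligand charges: 4×(-1) from NO₂⁻ and 1×(+0) from phen sum to -4; with overall charge -2, Fe is +2.
Fe²⁺: group 8, so d-count = 8 − 2 = 6.
In the high-spin limit (t₂g⁴ eg²) the orbital term is -0.4Δ₀ = -136 kJ/mol, with no excess pairing.
For low-spin the configuration is t₂g⁶ eg⁰: orbital energy -2.4 × 341 = -818 kJ/mol, and 2 additional pairs relative to high-spin add 620 kJ/mol, giving -198 kJ/mol.
Thus E(LS) − E(HS) = -62 kJ/mol.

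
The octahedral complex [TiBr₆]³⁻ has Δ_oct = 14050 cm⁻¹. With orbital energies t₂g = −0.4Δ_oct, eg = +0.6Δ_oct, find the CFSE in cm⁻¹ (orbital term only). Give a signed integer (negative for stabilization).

-5620

Each Br⁻ contributes -1; 6 × (-1) = -6. With overall charge -3, Ti is in the +3 oxidation state.
Group 4 minus oxidation state +3 gives a d¹ configuration for Ti³⁺.
Electron filling gives t₂g¹ eg⁰.
CFSE(orbital) = 1×(-0.4Δ_oct) + 0×(0.6Δ_oct) = -0.4Δ_oct; with Δ_oct = 14050 cm⁻¹ that is -5620 cm⁻¹.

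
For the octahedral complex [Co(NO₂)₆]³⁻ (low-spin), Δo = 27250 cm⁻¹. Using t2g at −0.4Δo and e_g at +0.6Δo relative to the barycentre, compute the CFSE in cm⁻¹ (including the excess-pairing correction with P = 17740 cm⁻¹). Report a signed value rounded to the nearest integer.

-29920

Each NO₂⁻ contributes -1; 6 × (-1) = -6. With overall charge -3, Co is in the +3 oxidation state.
Group 9 minus oxidation state +3 gives a d⁶ configuration for Co³⁺.
The d⁶ electrons fill as t2g^6 e_g^0.
CFSE(orbital) = 6×(-0.4Δo) + 0×(0.6Δo) = -2.4Δo; with Δo = 27250 cm⁻¹ that is -65400 cm⁻¹.
High-spin d⁶ would be t2g^4 e_g^2 with 1 pair; low-spin has 3, so 2 excess pairs cost +2P = +35480 cm⁻¹.
Combining: -65400 + 35480 = -29920 cm⁻¹.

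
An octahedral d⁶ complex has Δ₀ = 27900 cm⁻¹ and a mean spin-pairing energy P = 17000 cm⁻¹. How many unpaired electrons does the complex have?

With Δ₀ > P the complex is low-spin.
Filling d⁶ accordingly: t₂g⁶ eg⁰.
Unpaired electrons: 0.

0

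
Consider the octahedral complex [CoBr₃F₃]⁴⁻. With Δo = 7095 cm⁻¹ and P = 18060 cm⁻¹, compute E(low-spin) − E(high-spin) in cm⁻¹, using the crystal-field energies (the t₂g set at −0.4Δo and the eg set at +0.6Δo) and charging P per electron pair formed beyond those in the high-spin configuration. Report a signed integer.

Ligand charges: 3×(-1) from Br⁻ and 3×(-1) from F⁻ sum to -6; with overall charge -4, Co is +2.
Group 9 minus oxidation state +2 gives a d⁷ configuration for Co²⁺.
In the high-spin limit (t₂g⁵ eg²) the orbital term is -0.8Δo = -5676 cm⁻¹, with no excess pairing.
Low-spin: t₂g⁶ eg¹, orbital CFSE = -1.8Δo = -12771 cm⁻¹; plus 1 excess pair × P = +18060 cm⁻¹; total 5289 cm⁻¹.
The difference is 5289 − (-5676) = 10965 cm⁻¹, so high-spin lies lower.

10965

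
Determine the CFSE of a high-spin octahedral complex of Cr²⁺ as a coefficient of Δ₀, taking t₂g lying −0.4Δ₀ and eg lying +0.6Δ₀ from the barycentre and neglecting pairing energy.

-0.6 Δ₀

Group 6 minus oxidation state +2 gives a d⁴ configuration for Cr²⁺.
Configuration: t₂g³ eg¹.
CFSE = 3(-0.4Δ₀) + 1(0.6Δ₀) = -1.2Δ₀ + 0.6Δ₀ = -0.6Δ₀.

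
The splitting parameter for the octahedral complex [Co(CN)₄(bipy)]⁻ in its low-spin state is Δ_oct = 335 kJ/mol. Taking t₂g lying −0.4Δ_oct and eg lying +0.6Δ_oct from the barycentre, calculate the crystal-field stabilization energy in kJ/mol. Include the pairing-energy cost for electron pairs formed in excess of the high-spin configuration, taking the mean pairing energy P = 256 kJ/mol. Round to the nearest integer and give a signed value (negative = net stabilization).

-292

Ligand charges: 4×(-1) from CN⁻ and 1×(+0) from bipy sum to -4; with overall charge -1, Co is +3.
Co³⁺: group 9, so d-count = 9 − 3 = 6.
The d⁶ electrons fill as t₂g⁶ eg⁰.
Orbital CFSE = 6(-0.4) + 0(0.6) = -2.4Δ_oct = -2.4 × 335 = -804 kJ/mol.
High-spin d⁶ would be t₂g⁴ eg² with 1 pair; low-spin has 3, so 2 excess pairs cost +2P = +512 kJ/mol.
Net CFSE = -804 + 512 = -292 kJ/mol.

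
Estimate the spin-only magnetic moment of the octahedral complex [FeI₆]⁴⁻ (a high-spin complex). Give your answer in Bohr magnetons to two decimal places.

Each I⁻ contributes -1; 6 × (-1) = -6. With overall charge -4, Fe is in the +2 oxidation state.
Fe sits in group 8; removing 2 electrons leaves Fe²⁺ with 8 − 2 = 6 d electrons.
Configuration: t₂g⁴ eg² → 4 unpaired electrons.
μ(spin-only) = √[4(4+2)] = √24 ≈ 4.90 Bohr magnetons.

4.90 Bohr magnetons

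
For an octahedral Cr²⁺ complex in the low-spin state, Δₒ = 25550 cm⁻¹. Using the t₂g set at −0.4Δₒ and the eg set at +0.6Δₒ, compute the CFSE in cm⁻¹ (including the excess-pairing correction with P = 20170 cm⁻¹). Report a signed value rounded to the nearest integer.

Group 6 minus oxidation state +2 gives a d⁴ configuration for Cr²⁺.
The d⁴ electrons fill as t₂g⁴ eg⁰.
CFSE(orbital) = 4×(-0.4Δₒ) + 0×(0.6Δₒ) = -1.6Δₒ; with Δₒ = 25550 cm⁻¹ that is -40880 cm⁻¹.
Pairing penalty: 1 pair vs 0 in the high-spin reference → 1 extra × P = 20170 cm⁻¹.
Net CFSE = -40880 + 20170 = -20710 cm⁻¹.

-20710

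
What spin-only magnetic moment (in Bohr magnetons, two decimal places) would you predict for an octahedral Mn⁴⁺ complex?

3.87 Bohr magnetons

Mn sits in group 7; removing 4 electrons leaves Mn⁴⁺ with 7 − 4 = 3 d electrons.
Configuration: t2g^3 e_g^0 → 3 unpaired electrons.
μ(spin-only) = √[3(3+2)] = √15 ≈ 3.87 Bohr magnetons.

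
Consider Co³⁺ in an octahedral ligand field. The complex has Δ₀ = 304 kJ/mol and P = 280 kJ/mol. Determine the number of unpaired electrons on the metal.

Co is in group 9, so Co³⁺ is d⁶ (9 − 3 = 6).
Δ₀ > P, so pairing is preferred: the ground state is low-spin.
That gives t₂g⁶ eg⁰.
Unpaired electrons: 0.

0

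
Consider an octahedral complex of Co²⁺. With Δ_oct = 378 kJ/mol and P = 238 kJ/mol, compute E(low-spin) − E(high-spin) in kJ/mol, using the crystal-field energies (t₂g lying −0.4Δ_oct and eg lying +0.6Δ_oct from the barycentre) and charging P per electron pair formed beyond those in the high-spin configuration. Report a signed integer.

-140

Co²⁺: group 9, so d-count = 9 − 2 = 7.
High-spin d⁷ fills as t₂g⁵ eg² with CFSE 5(−0.4) + 2(+0.6) = -0.8Δ_oct = -302 kJ/mol.
Low-spin: t₂g⁶ eg¹, orbital CFSE = -1.8Δ_oct = -680 kJ/mol; plus 1 excess pair × P = +238 kJ/mol; total -442 kJ/mol.
The difference is -442 − (-302) = -140 kJ/mol, so low-spin lies lower.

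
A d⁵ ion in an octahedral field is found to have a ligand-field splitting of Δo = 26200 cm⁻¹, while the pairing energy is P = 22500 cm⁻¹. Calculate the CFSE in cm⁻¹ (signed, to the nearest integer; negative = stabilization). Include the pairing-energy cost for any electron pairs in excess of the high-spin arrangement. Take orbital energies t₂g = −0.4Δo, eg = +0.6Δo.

Δo > P, so pairing is preferred: the ground state is low-spin.
Filling d⁵ accordingly: t₂g⁵ eg⁰.
Orbital CFSE = -2.0Δo = -2.0 × 26200 = -52400 cm⁻¹.
Excess pairs vs high-spin: 2 − 0 = 2; pairing cost = +45000 cm⁻¹.
Net CFSE = -52400 + 45000 = -7400 cm⁻¹.

-7400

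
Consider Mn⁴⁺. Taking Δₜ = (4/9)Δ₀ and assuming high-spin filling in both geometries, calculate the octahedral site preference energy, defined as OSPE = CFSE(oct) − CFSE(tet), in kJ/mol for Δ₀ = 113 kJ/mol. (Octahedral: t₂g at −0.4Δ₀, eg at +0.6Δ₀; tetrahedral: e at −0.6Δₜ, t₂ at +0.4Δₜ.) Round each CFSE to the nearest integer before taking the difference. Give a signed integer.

Mn is in group 7, so Mn⁴⁺ is d³ (7 − 4 = 3).
Octahedral (high-spin): t2g^3 e_g^0, CFSE = 3(−0.4) + 0(+0.6) = -1.2Δ₀ = -1.2 × 113 = -136 kJ/mol.
Tetrahedral e^2 t2^1 gives -0.8Δₜ = -0.8 × (4/9) × 113 = -40 kJ/mol.
Subtracting, OSPE = -136 − (-40) = -96 kJ/mol.

-96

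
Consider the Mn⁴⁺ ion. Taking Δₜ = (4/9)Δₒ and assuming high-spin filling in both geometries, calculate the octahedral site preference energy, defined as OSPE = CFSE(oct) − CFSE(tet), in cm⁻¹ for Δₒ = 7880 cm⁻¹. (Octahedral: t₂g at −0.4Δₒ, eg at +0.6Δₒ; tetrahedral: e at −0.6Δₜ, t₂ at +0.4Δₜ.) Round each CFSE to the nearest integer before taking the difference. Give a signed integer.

Mn sits in group 7; removing 4 electrons leaves Mn⁴⁺ with 7 − 4 = 3 d electrons.
Octahedral (high-spin): t2g^3 e_g^0, CFSE = 3(−0.4) + 0(+0.6) = -1.2Δₒ = -1.2 × 7880 = -9456 cm⁻¹.
In a tetrahedral site the filling is e^2 t2^1: CFSE(tet) = -0.8Δₜ = -0.8 × (4/9)(7880) = -2802 cm⁻¹.
OSPE = CFSE(oct) − CFSE(tet) = -9456 − (-2802) = -6654 cm⁻¹.

-6654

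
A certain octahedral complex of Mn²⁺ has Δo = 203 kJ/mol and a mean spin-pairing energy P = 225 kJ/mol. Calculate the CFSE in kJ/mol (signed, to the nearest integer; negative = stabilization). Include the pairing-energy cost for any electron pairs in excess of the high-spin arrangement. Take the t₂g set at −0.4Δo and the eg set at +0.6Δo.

Group 7 minus oxidation state +2 gives a d⁵ configuration for Mn²⁺.
With Δo < P the complex is high-spin.
Configuration: t₂g³ eg².
Orbital CFSE = 0.0Δo = 0.0 × 203 = 0 kJ/mol.
High-spin has no excess pairs, so no pairing correction applies.

0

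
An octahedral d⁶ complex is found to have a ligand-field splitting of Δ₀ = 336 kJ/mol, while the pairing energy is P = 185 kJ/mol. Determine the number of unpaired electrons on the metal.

Since Δ₀ = 336 kJ/mol > P = 185 kJ/mol, the complex adopts the low-spin configuration.
Configuration: t2g^6 e_g^0.
Unpaired electrons: 0.

0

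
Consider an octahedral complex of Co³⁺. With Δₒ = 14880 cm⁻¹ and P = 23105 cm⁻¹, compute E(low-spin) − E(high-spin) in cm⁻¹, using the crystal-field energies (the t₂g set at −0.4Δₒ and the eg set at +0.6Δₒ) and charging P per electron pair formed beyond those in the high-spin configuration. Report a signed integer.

16450

Co is in group 9, so Co³⁺ is d⁶ (9 − 3 = 6).
High-spin: t₂g⁴ eg², CFSE = -0.4Δₒ = -5952 cm⁻¹.
Low-spin t₂g⁶ eg⁰ gives -2.4Δₒ = -35712 cm⁻¹, but forming 2 extra pairs costs 2P = 46210 cm⁻¹, so E(LS) = -35712 + 46210 = 10498 cm⁻¹.
Thus E(LS) − E(HS) = 16450 cm⁻¹.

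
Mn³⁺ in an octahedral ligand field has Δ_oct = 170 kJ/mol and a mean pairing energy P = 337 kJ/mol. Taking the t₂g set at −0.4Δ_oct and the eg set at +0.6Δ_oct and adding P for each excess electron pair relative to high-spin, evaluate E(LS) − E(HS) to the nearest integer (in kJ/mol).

Mn³⁺: group 7, so d-count = 7 − 3 = 4.
High-spin d⁴ fills as t₂g³ eg¹ with CFSE 3(−0.4) + 1(+0.6) = -0.6Δ_oct = -102 kJ/mol.
Low-spin: t₂g⁴ eg⁰, orbital CFSE = -1.6Δ_oct = -272 kJ/mol; plus 1 excess pair × P = +337 kJ/mol; total 65 kJ/mol.
Thus E(LS) − E(HS) = 167 kJ/mol.

167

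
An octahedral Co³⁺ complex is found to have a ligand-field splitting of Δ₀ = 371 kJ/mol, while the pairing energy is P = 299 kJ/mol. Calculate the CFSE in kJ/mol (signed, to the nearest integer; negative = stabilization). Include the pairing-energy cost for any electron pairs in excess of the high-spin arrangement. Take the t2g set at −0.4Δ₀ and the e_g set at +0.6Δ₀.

Group 9 minus oxidation state +3 gives a d⁶ configuration for Co³⁺.
Since Δ₀ = 371 kJ/mol > P = 299 kJ/mol, the complex adopts the low-spin configuration.
That gives t2g^6 e_g^0.
Orbital CFSE = -2.4Δ₀ = -2.4 × 371 = -890 kJ/mol.
Excess pairs vs high-spin: 3 − 1 = 2; pairing cost = +598 kJ/mol.
Net CFSE = -890 + 598 = -292 kJ/mol.

-292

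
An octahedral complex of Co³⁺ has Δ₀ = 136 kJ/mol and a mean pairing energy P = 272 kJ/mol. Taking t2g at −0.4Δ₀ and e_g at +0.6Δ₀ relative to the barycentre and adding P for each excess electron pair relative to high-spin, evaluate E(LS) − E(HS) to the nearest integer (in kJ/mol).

272

Co is in group 9, so Co³⁺ is d⁶ (9 − 3 = 6).
In the high-spin limit (t2g^4 e_g^2) the orbital term is -0.4Δ₀ = -54 kJ/mol, with no excess pairing.
Low-spin: t2g^6 e_g^0, orbital CFSE = -2.4Δ₀ = -326 kJ/mol; plus 2 excess pairs × P = +544 kJ/mol; total 218 kJ/mol.
The difference is 218 − (-54) = 272 kJ/mol, so high-spin lies lower.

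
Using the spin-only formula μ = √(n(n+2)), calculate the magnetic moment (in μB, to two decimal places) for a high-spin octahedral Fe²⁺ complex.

4.90 μB

Fe is in group 8, so Fe²⁺ is d⁶ (8 − 2 = 6).
Configuration: t2g^4 e_g^2 → 4 unpaired electrons.
μ(spin-only) = √[4(4+2)] = √24 ≈ 4.90 μB.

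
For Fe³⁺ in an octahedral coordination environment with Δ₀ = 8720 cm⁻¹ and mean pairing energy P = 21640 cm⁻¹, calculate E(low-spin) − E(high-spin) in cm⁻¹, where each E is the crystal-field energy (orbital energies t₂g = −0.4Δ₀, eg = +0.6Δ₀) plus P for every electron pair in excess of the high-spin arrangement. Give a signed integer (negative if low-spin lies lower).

Group 8 minus oxidation state +3 gives a d⁵ configuration for Fe³⁺.
High-spin d⁵ fills as t₂g³ eg² with CFSE 3(−0.4) + 2(+0.6) = 0.0Δ₀ = 0 cm⁻¹.
Low-spin: t₂g⁵ eg⁰, orbital CFSE = -2.0Δ₀ = -17440 cm⁻¹; plus 2 excess pairs × P = +43280 cm⁻¹; total 25840 cm⁻¹.
Thus E(LS) − E(HS) = 25840 cm⁻¹.

25840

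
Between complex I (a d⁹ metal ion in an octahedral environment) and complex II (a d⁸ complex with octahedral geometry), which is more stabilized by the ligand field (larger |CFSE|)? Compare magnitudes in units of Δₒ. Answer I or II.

I: t₂g⁶ eg³, CFSE = -0.6Δₒ.
II: For octahedral d⁸ the high- and low-spin configurations coincide; t2g^6 e_g^2, CFSE = -1.2Δₒ.
So II has the larger |CFSE|.

II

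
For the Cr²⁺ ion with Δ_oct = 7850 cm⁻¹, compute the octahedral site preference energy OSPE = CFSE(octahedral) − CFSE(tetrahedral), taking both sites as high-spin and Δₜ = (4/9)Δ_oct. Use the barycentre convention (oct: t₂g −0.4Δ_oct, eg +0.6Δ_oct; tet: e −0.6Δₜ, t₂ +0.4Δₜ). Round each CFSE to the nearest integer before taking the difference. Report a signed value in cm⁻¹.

Group 6 minus oxidation state +2 gives a d⁴ configuration for Cr²⁺.
Octahedral high-spin t2g^3 e_g^1: CFSE = -0.6 × 7850 = -4710 cm⁻¹.
Tetrahedral: e^2 t2^2, CFSE = 2(−0.6) + 2(+0.4) = -0.4Δₜ = -0.4 × (4/9) × 7850 = -1396 cm⁻¹.
OSPE = -4710 − (-1396) = -3314 cm⁻¹.

-3314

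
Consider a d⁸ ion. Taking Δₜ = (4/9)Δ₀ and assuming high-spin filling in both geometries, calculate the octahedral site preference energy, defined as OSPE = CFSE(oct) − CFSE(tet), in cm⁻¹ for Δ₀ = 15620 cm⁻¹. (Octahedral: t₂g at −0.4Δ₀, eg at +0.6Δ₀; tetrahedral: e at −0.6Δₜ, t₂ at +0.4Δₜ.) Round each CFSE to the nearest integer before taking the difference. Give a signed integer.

Octahedral (high-spin): t₂g⁶ eg², CFSE = 6(−0.4) + 2(+0.6) = -1.2Δ₀ = -1.2 × 15620 = -18744 cm⁻¹.
Tetrahedral e⁴ t₂⁴ gives -0.8Δₜ = -0.8 × (4/9) × 15620 = -5554 cm⁻¹.
OSPE = CFSE(oct) − CFSE(tet) = -18744 − (-5554) = -13190 cm⁻¹.

-13190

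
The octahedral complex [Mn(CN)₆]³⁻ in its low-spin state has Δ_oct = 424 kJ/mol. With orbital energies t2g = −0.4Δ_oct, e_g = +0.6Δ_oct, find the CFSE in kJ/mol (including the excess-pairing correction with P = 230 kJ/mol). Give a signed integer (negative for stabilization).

Each CN⁻ contributes -1; 6 × (-1) = -6. With overall charge -3, Mn is in the +3 oxidation state.
Mn³⁺: group 7, so d-count = 7 − 3 = 4.
Configuration: t2g^4 e_g^0.
CFSE(orbital) = 4×(-0.4Δ_oct) + 0×(0.6Δ_oct) = -1.6Δ_oct; with Δ_oct = 424 kJ/mol that is -678 kJ/mol.
Pairing penalty: 1 pair vs 0 in the high-spin reference → 1 extra × P = 230 kJ/mol.
Combining: -678 + 230 = -448 kJ/mol.

-448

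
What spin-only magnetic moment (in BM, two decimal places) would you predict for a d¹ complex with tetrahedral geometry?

1.73 BM

Tetrahedral splitting is small, so the complex is high-spin.
Configuration: e¹ t₂⁰ → 1 unpaired electron.
μ(spin-only) = √[1(1+2)] = √3 ≈ 1.73 BM.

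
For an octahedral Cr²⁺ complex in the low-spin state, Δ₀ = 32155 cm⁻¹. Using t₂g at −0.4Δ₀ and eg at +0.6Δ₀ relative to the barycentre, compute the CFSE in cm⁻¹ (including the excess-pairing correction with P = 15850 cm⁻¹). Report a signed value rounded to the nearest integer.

Cr is in group 6, so Cr²⁺ is d⁴ (6 − 2 = 4).
Configuration: t₂g⁴ eg⁰.
CFSE(orbital) = 4×(-0.4Δ₀) + 0×(0.6Δ₀) = -1.6Δ₀; with Δ₀ = 32155 cm⁻¹ that is -51448 cm⁻¹.
Pairing penalty: 1 pair vs 0 in the high-spin reference → 1 extra × P = 15850 cm⁻¹.
Overall CFSE = -51448 + 15850 = -35598 cm⁻¹.

-35598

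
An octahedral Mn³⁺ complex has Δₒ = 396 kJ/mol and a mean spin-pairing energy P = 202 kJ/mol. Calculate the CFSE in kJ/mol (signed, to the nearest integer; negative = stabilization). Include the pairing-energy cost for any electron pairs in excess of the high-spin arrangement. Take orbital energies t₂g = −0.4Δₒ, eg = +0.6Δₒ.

-432

Mn sits in group 7; removing 3 electrons leaves Mn³⁺ with 7 − 3 = 4 d electrons.
With Δₒ > P the complex is low-spin.
That gives t₂g⁴ eg⁰.
Orbital CFSE = -1.6Δₒ = -1.6 × 396 = -634 kJ/mol.
Excess pairs vs high-spin: 1 − 0 = 1; pairing cost = +202 kJ/mol.
Net CFSE = -634 + 202 = -432 kJ/mol.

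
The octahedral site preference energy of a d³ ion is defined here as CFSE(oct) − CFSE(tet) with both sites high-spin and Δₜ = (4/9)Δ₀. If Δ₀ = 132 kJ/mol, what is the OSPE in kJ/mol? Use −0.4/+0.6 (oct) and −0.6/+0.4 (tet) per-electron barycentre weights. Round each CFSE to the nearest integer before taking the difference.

-111

Octahedral high-spin t2g^3 e_g^0: CFSE = -1.2 × 132 = -158 kJ/mol.
In a tetrahedral site the filling is e^2 t2^1: CFSE(tet) = -0.8Δₜ = -0.8 × (4/9)(132) = -47 kJ/mol.
OSPE = -158 − (-47) = -111 kJ/mol.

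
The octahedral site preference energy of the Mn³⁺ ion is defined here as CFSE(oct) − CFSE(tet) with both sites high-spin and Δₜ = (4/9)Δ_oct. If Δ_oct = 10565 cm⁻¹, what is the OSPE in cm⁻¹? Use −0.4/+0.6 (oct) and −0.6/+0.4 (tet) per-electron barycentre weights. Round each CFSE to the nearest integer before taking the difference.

Mn is in group 7, so Mn³⁺ is d⁴ (7 − 3 = 4).
Octahedral high-spin t₂g³ eg¹: CFSE = -0.6 × 10565 = -6339 cm⁻¹.
In a tetrahedral site the filling is e² t₂²: CFSE(tet) = -0.4Δₜ = -0.4 × (4/9)(10565) = -1878 cm⁻¹.
OSPE = CFSE(oct) − CFSE(tet) = -6339 − (-1878) = -4461 cm⁻¹.

-4461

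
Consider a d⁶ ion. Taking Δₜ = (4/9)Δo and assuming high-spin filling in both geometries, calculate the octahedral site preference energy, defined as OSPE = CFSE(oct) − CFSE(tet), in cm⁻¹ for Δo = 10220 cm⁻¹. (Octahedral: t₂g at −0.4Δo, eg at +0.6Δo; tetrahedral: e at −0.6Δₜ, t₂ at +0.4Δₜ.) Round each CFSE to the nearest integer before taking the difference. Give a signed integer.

Octahedral high-spin t₂g⁴ eg²: CFSE = -0.4 × 10220 = -4088 cm⁻¹.
Tetrahedral: e³ t₂³, CFSE = 3(−0.6) + 3(+0.4) = -0.6Δₜ = -0.6 × (4/9) × 10220 = -2725 cm⁻¹.
Subtracting, OSPE = -4088 − (-2725) = -1363 cm⁻¹.

-1363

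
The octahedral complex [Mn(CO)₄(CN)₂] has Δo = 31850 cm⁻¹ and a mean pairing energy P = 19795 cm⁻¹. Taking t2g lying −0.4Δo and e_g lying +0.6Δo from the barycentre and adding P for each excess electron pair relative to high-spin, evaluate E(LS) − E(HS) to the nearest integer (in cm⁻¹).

Ligand charges: 4×(+0) from CO and 2×(-1) from CN⁻ sum to -2; with overall charge +0, Mn is +2.
Group 7 minus oxidation state +2 gives a d⁵ configuration for Mn²⁺.
High-spin d⁵ fills as t2g^3 e_g^2 with CFSE 3(−0.4) + 2(+0.6) = 0.0Δo = 0 cm⁻¹.
Low-spin: t2g^5 e_g^0, orbital CFSE = -2.0Δo = -63700 cm⁻¹; plus 2 excess pairs × P = +39590 cm⁻¹; total -24110 cm⁻¹.
The difference is -24110 − (0) = -24110 cm⁻¹, so low-spin lies lower.

-24110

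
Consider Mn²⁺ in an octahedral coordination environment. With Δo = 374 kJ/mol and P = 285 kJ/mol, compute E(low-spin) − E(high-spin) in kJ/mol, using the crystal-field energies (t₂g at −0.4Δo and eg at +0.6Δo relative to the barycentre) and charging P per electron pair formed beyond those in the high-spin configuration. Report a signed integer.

Mn sits in group 7; removing 2 electrons leaves Mn²⁺ with 7 − 2 = 5 d electrons.
In the high-spin limit (t₂g³ eg²) the orbital term is 0.0Δo = 0 kJ/mol, with no excess pairing.
Low-spin t₂g⁵ eg⁰ gives -2.0Δo = -748 kJ/mol, but forming 2 extra pairs costs 2P = 570 kJ/mol, so E(LS) = -748 + 570 = -178 kJ/mol.
E(LS) − E(HS) = -178 − (0) = -178 kJ/mol.

-178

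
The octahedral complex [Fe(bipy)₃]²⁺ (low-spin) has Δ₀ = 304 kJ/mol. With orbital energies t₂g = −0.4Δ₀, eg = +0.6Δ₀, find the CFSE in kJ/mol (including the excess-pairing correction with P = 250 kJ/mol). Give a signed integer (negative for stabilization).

bipy is neutral, so the +2 overall charge sits on Fe: oxidation state +2.
Group 8 minus oxidation state +2 gives a d⁶ configuration for Fe²⁺.
The d⁶ electrons fill as t₂g⁶ eg⁰.
The orbital stabilization is -2.4Δ₀ = -2.4 × 304 = -730 kJ/mol.
High-spin d⁶ would be t₂g⁴ eg² with 1 pair; low-spin has 3, so 2 excess pairs cost +2P = +500 kJ/mol.
Overall CFSE = -730 + 500 = -230 kJ/mol.

-230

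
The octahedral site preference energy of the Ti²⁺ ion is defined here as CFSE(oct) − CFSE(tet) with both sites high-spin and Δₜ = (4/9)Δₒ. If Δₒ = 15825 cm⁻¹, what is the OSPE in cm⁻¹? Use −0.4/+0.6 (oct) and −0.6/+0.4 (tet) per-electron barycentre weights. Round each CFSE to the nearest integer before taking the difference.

Ti sits in group 4; removing 2 electrons leaves Ti²⁺ with 4 − 2 = 2 d electrons.
Octahedral (high-spin): t₂g² eg⁰, CFSE = 2(−0.4) + 0(+0.6) = -0.8Δₒ = -0.8 × 15825 = -12660 cm⁻¹.
Tetrahedral e² t₂⁰ gives -1.2Δₜ = -1.2 × (4/9) × 15825 = -8440 cm⁻¹.
OSPE = -12660 − (-8440) = -4220 cm⁻¹.

-4220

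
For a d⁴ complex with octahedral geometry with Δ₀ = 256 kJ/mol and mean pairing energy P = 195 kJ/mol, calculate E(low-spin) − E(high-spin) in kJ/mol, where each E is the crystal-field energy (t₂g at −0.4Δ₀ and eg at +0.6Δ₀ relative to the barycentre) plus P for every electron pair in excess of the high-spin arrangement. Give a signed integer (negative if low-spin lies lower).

In the high-spin limit (t₂g³ eg¹) the orbital term is -0.6Δ₀ = -154 kJ/mol, with no excess pairing.
Low-spin t₂g⁴ eg⁰ gives -1.6Δ₀ = -410 kJ/mol, but forming 1 extra pair costs 1P = 195 kJ/mol, so E(LS) = -410 + 195 = -215 kJ/mol.
Thus E(LS) − E(HS) = -61 kJ/mol.

-61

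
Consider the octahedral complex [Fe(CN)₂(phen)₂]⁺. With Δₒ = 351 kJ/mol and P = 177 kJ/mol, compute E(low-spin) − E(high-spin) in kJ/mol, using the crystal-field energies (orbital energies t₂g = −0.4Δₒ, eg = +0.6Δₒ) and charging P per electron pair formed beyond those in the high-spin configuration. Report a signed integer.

-348

Ligand charges: 2×(-1) from CN⁻ and 2×(+0) from phen sum to -2; with overall charge +1, Fe is +3.
Fe is in group 8, so Fe³⁺ is d⁵ (8 − 3 = 5).
High-spin d⁵ fills as t₂g³ eg² with CFSE 3(−0.4) + 2(+0.6) = 0.0Δₒ = 0 kJ/mol.
For low-spin the configuration is t₂g⁵ eg⁰: orbital energy -2.0 × 351 = -702 kJ/mol, and 2 additional pairs relative to high-spin add 354 kJ/mol, giving -348 kJ/mol.
Thus E(LS) − E(HS) = -348 kJ/mol.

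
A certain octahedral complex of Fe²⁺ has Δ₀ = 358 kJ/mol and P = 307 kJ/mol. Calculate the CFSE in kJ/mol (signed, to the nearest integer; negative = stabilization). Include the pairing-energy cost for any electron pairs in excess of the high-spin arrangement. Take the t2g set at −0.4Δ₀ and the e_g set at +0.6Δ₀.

-245

Fe sits in group 8; removing 2 electrons leaves Fe²⁺ with 8 − 2 = 6 d electrons.
Since Δ₀ = 358 kJ/mol > P = 307 kJ/mol, the complex adopts the low-spin configuration.
Configuration: t2g^6 e_g^0.
Orbital CFSE = -2.4Δ₀ = -2.4 × 358 = -859 kJ/mol.
Excess pairs vs high-spin: 3 − 1 = 2; pairing cost = +614 kJ/mol.
Net CFSE = -859 + 614 = -245 kJ/mol.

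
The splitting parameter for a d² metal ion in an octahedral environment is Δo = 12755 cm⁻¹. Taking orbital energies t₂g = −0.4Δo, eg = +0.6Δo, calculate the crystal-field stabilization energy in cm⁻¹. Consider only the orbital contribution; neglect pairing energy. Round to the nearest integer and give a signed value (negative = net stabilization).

-10204

Electron filling gives t₂g² eg⁰.
The orbital stabilization is -0.8Δo = -0.8 × 12755 = -10204 cm⁻¹.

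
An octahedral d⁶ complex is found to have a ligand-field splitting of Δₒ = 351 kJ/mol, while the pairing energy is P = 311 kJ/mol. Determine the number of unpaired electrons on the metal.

Here Δₒ > P (351 > 311), so the low-spin state is favoured.
That gives t2g^6 e_g^0.
Unpaired electrons: 0.

0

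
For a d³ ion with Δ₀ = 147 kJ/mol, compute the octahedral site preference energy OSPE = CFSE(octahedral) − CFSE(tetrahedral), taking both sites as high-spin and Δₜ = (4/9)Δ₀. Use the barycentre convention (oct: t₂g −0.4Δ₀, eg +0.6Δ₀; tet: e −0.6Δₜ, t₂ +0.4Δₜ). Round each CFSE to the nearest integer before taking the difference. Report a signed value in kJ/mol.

-124

Octahedral high-spin t2g^3 e_g^0: CFSE = -1.2 × 147 = -176 kJ/mol.
Tetrahedral: e^2 t2^1, CFSE = 2(−0.6) + 1(+0.4) = -0.8Δₜ = -0.8 × (4/9) × 147 = -52 kJ/mol.
OSPE = -176 − (-52) = -124 kJ/mol.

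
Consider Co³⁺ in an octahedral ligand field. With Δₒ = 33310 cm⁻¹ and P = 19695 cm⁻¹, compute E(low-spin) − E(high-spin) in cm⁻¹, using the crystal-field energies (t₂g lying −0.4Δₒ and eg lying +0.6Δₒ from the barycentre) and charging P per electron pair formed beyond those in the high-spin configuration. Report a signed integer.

Co sits in group 9; removing 3 electrons leaves Co³⁺ with 9 − 3 = 6 d electrons.
In the high-spin limit (t₂g⁴ eg²) the orbital term is -0.4Δₒ = -13324 cm⁻¹, with no excess pairing.
Low-spin t₂g⁶ eg⁰ gives -2.4Δₒ = -79944 cm⁻¹, but forming 2 extra pairs costs 2P = 39390 cm⁻¹, so E(LS) = -79944 + 39390 = -40554 cm⁻¹.
Thus E(LS) − E(HS) = -27230 cm⁻¹.

-27230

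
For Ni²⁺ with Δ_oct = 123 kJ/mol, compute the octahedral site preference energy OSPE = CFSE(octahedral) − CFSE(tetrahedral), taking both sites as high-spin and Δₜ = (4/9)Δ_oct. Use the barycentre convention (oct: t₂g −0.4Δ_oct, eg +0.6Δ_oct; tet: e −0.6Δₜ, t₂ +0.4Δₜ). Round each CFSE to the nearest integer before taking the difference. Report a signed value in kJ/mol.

-104

Ni sits in group 10; removing 2 electrons leaves Ni²⁺ with 10 − 2 = 8 d electrons.
Octahedral high-spin t₂g⁶ eg²: CFSE = -1.2 × 123 = -148 kJ/mol.
Tetrahedral: e⁴ t₂⁴, CFSE = 4(−0.6) + 4(+0.4) = -0.8Δₜ = -0.8 × (4/9) × 123 = -44 kJ/mol.
OSPE = CFSE(oct) − CFSE(tet) = -148 − (-44) = -104 kJ/mol.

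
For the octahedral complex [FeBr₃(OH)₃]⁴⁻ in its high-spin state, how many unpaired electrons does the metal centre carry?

4

Ligand charges: 3×(-1) from Br⁻ and 3×(-1) from OH⁻ sum to -6; with overall charge -4, Fe is +2.
Group 8 minus oxidation state +2 gives a d⁶ configuration for Fe²⁺.
Configuration: t₂g⁴ eg², giving 4 unpaired electrons.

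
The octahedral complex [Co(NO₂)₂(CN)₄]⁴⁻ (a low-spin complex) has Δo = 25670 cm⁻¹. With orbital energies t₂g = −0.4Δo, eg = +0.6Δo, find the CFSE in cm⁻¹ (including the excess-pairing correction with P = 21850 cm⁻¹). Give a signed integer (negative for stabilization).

-24356

Ligand charges: 2×(-1) from NO₂⁻ and 4×(-1) from CN⁻ sum to -6; with overall charge -4, Co is +2.
Co sits in group 9; removing 2 electrons leaves Co²⁺ with 9 − 2 = 7 d electrons.
The d⁷ electrons fill as t₂g⁶ eg¹.
CFSE(orbital) = 6×(-0.4Δo) + 1×(0.6Δo) = -1.8Δo; with Δo = 25670 cm⁻¹ that is -46206 cm⁻¹.
Relative to high-spin t₂g⁵ eg² (2 paired), the low-spin configuration has 1 additional pair, contributing +1 × 21850 = +21850 cm⁻¹.
Combining: -46206 + 21850 = -24356 cm⁻¹.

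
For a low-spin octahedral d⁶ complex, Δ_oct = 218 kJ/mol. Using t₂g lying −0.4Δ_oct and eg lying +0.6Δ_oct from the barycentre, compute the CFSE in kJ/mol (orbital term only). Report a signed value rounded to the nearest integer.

The d⁶ electrons fill as t₂g⁶ eg⁰.
Orbital CFSE = 6(-0.4) + 0(0.6) = -2.4Δ_oct = -2.4 × 218 = -523 kJ/mol.

-523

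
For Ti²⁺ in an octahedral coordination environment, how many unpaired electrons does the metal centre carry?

Ti is in group 4, so Ti²⁺ is d² (4 − 2 = 2).
Configuration: t₂g² eg⁰, giving 2 unpaired electrons.

2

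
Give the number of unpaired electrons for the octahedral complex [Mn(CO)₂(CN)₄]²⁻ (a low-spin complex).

1

Ligand charges: 2×(+0) from CO and 4×(-1) from CN⁻ sum to -4; with overall charge -2, Mn is +2.
Mn sits in group 7; removing 2 electrons leaves Mn²⁺ with 7 − 2 = 5 d electrons.
Configuration: t2g^5 e_g^0, giving 1 unpaired electron.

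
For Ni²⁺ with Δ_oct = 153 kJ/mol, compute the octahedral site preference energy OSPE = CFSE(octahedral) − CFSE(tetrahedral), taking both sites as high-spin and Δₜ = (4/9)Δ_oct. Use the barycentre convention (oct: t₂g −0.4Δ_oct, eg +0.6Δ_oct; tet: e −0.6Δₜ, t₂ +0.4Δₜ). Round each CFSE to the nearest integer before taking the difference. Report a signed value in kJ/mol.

Ni sits in group 10; removing 2 electrons leaves Ni²⁺ with 10 − 2 = 8 d electrons.
Octahedral (high-spin): t₂g⁶ eg², CFSE = 6(−0.4) + 2(+0.6) = -1.2Δ_oct = -1.2 × 153 = -184 kJ/mol.
Tetrahedral e⁴ t₂⁴ gives -0.8Δₜ = -0.8 × (4/9) × 153 = -54 kJ/mol.
Subtracting, OSPE = -184 − (-54) = -130 kJ/mol.

-130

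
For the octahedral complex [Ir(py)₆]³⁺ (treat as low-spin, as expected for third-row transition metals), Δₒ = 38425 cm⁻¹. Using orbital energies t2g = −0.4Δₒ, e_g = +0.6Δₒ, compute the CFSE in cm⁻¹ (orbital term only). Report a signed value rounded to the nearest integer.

-92220

py is neutral, so the +3 overall charge sits on Ir: oxidation state +3.
Ir³⁺: group 9, so d-count = 9 − 3 = 6.
The d⁶ electrons fill as t2g^6 e_g^0.
The orbital stabilization is -2.4Δₒ = -2.4 × 38425 = -92220 cm⁻¹.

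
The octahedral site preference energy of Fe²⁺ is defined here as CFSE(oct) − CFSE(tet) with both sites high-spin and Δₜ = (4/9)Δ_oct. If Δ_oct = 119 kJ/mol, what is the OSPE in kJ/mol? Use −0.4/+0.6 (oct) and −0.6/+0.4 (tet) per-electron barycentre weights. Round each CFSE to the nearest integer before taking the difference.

-16

Group 8 minus oxidation state +2 gives a d⁶ configuration for Fe²⁺.
In an octahedral site d⁶ (HS) is t2g^4 e_g^2, giving CFSE(oct) = -0.4Δ_oct = -48 kJ/mol.
In a tetrahedral site the filling is e^3 t2^3: CFSE(tet) = -0.6Δₜ = -0.6 × (4/9)(119) = -32 kJ/mol.
OSPE = CFSE(oct) − CFSE(tet) = -48 − (-32) = -16 kJ/mol.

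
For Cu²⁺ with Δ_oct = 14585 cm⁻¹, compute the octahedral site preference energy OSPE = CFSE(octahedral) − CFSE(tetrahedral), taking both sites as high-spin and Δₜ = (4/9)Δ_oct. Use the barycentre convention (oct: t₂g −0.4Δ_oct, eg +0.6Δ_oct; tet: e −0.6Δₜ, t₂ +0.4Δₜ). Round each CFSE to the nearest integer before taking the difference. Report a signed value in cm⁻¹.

-6158

Group 11 minus oxidation state +2 gives a d⁹ configuration for Cu²⁺.
Octahedral high-spin t2g^6 e_g^3: CFSE = -0.6 × 14585 = -8751 cm⁻¹.
Tetrahedral: e^4 t2^5, CFSE = 4(−0.6) + 5(+0.4) = -0.4Δₜ = -0.4 × (4/9) × 14585 = -2593 cm⁻¹.
OSPE = -8751 − (-2593) = -6158 cm⁻¹.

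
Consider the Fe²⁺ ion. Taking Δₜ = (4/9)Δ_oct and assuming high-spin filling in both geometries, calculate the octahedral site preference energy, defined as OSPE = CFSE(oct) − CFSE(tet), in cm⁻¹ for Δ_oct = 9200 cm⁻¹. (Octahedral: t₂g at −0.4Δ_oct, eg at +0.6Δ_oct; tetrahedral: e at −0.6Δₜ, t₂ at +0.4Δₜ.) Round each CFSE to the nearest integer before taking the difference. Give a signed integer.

-1227

Group 8 minus oxidation state +2 gives a d⁶ configuration for Fe²⁺.
Octahedral (high-spin): t2g^4 e_g^2, CFSE = 4(−0.4) + 2(+0.6) = -0.4Δ_oct = -0.4 × 9200 = -3680 cm⁻¹.
Tetrahedral e^3 t2^3 gives -0.6Δₜ = -0.6 × (4/9) × 9200 = -2453 cm⁻¹.
OSPE = CFSE(oct) − CFSE(tet) = -3680 − (-2453) = -1227 cm⁻¹.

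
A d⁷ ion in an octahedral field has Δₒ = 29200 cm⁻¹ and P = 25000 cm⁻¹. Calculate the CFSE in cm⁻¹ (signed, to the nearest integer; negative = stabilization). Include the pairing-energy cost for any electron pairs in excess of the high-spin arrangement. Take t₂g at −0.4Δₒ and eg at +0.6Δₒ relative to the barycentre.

-27560

Since Δₒ = 29200 cm⁻¹ > P = 25000 cm⁻¹, the complex adopts the low-spin configuration.
Filling d⁷ accordingly: t₂g⁶ eg¹.
Orbital CFSE = -1.8Δₒ = -1.8 × 29200 = -52560 cm⁻¹.
Excess pairs vs high-spin: 3 − 2 = 1; pairing cost = +25000 cm⁻¹.
Net CFSE = -52560 + 25000 = -27560 cm⁻¹.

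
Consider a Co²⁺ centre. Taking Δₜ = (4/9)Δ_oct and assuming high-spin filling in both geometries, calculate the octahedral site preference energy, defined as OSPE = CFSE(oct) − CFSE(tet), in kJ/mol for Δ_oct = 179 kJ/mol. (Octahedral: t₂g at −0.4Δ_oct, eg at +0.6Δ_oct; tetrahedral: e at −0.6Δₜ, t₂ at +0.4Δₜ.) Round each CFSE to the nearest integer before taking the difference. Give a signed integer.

Co²⁺: group 9, so d-count = 9 − 2 = 7.
Octahedral high-spin t₂g⁵ eg²: CFSE = -0.8 × 179 = -143 kJ/mol.
Tetrahedral e⁴ t₂³ gives -1.2Δₜ = -1.2 × (4/9) × 179 = -95 kJ/mol.
OSPE = -143 − (-95) = -48 kJ/mol.

-48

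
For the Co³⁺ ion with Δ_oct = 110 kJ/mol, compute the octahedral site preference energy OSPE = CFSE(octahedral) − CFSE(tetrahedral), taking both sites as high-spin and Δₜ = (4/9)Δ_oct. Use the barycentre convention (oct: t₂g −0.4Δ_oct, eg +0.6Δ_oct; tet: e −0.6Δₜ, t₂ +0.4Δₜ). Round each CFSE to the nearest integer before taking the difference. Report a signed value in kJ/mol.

Co sits in group 9; removing 3 electrons leaves Co³⁺ with 9 − 3 = 6 d electrons.
Octahedral high-spin t₂g⁴ eg²: CFSE = -0.4 × 110 = -44 kJ/mol.
In a tetrahedral site the filling is e³ t₂³: CFSE(tet) = -0.6Δₜ = -0.6 × (4/9)(110) = -29 kJ/mol.
OSPE = -44 − (-29) = -15 kJ/mol.

-15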